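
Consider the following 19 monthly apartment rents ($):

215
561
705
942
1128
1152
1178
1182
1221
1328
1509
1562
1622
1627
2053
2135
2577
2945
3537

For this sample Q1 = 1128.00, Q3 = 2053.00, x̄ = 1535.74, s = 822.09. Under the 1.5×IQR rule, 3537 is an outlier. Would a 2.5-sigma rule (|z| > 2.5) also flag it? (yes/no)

z = (3537 − 1535.74) / 822.09 = 2.43.
|z| = 2.43 ≤ 2.5.

no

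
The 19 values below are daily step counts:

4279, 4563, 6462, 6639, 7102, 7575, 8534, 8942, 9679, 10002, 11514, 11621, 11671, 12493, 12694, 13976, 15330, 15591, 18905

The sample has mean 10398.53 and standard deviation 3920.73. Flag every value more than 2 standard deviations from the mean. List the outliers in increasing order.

Cutoffs at x̄ ± 2s: 10398.53 ± 2·3920.73 = [2557.07, 18239.99].
18905: z = 2.17, |z| > 2 → outlier.
Every other value lies within [2557.07, 18239.99].

18905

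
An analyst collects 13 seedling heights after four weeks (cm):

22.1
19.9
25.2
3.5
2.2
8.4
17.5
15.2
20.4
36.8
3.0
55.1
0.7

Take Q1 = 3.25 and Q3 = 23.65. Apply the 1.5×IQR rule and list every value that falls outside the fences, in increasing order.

55.1

IQR = Q3 − Q1 = 23.65 − 3.25 = 20.40.
Lower fence = Q1 − 1.5·IQR = 3.25 − 30.60 = -27.35.
Upper fence = Q3 + 1.5·IQR = 23.65 + 30.60 = 54.25.
55.1 > 54.25 → outlier.
All remaining values lie within [-27.35, 54.25].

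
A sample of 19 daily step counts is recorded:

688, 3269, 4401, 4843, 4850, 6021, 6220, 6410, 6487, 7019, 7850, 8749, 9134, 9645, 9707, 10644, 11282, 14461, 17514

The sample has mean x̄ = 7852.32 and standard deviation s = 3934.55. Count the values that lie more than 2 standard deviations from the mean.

Cutoffs: x̄ ± 2s = [-16.78, 15721.42].
Outside the cutoffs: 17514.

1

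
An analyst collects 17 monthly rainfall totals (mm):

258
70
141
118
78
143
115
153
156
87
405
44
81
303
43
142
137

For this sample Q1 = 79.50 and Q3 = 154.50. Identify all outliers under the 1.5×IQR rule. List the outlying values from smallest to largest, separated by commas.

IQR = Q3 − Q1 = 154.50 − 79.50 = 75.00.
Lower fence = Q1 − 1.5·IQR = 79.50 − 112.50 = -33.00.
Upper fence = Q3 + 1.5·IQR = 154.50 + 112.50 = 267.00.
303 > 267.00 → outlier.
405 > 267.00 → outlier.
All remaining values lie within [-33.00, 267.00].

303, 405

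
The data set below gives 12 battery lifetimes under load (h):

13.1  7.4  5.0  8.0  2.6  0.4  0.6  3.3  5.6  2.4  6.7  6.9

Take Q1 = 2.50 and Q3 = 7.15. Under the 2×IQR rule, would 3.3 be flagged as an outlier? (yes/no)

IQR = Q3 − Q1 = 7.15 − 2.50 = 4.65.
Lower fence = Q1 − 2·IQR = 2.50 − 9.30 = -6.80.
Upper fence = Q3 + 2·IQR = 7.15 + 9.30 = 16.45.
3.3 lies within [-6.80, 16.45].

no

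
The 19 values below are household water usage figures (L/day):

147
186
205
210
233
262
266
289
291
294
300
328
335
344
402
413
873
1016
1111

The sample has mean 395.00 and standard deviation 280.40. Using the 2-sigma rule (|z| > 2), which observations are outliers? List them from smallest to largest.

Cutoffs at x̄ ± 2s: 395.00 ± 2·280.40 = [-165.80, 955.80].
1016: z = 2.21, |z| > 2 → outlier.
1111: z = 2.55, |z| > 2 → outlier.
Every other value lies within [-165.80, 955.80].

1016, 1111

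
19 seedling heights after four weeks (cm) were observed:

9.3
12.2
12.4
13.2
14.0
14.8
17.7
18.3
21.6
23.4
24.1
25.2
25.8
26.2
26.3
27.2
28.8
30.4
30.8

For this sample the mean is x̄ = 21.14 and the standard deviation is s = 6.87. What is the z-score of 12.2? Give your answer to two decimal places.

z = (12.2 − 21.14) / 6.87 = -1.30.

-1.30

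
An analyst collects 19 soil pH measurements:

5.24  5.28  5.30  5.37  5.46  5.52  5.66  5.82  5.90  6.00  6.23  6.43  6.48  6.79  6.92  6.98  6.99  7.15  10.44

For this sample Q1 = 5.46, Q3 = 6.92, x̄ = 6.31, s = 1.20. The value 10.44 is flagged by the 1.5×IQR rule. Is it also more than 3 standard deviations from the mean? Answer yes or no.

z = (10.44 − 6.31) / 1.20 = 3.44.
|z| = 3.44 > 3.

yes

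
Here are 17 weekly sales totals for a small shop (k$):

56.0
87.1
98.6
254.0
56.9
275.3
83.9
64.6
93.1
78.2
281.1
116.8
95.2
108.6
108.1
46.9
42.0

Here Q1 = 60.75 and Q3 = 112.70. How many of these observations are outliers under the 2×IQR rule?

3

IQR = 51.95; fences at 60.75 − 103.90 = -43.15 and 112.70 + 103.90 = 216.60.
Outside the cutoffs: 254.0, 275.3, 281.1.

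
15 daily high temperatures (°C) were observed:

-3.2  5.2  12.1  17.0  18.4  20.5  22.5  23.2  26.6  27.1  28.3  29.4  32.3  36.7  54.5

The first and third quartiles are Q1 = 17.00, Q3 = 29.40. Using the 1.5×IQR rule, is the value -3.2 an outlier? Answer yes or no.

yes

IQR = Q3 − Q1 = 29.40 − 17.00 = 12.40.
Lower fence = Q1 − 1.5·IQR = 17.00 − 18.60 = -1.60.
Upper fence = Q3 + 1.5·IQR = 29.40 + 18.60 = 48.00.
-3.2 lies below the lower fence.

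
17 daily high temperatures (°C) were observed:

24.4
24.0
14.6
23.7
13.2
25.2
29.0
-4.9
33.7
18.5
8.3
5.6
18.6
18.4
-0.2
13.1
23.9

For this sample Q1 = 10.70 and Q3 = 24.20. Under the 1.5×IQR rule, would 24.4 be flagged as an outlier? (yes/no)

no

IQR = Q3 − Q1 = 24.20 − 10.70 = 13.50.
Lower fence = Q1 − 1.5·IQR = 10.70 − 20.25 = -9.55.
Upper fence = Q3 + 1.5·IQR = 24.20 + 20.25 = 44.45.
24.4 lies within [-9.55, 44.45].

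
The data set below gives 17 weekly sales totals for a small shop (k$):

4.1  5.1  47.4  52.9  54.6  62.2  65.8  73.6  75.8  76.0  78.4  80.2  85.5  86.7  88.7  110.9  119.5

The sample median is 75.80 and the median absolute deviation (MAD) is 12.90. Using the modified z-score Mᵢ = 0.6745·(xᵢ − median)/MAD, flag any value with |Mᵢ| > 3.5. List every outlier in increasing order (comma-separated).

|Mᵢ| > 3.5 ⇔ |xᵢ − 75.80| > 3.5·12.90/0.6745 = 66.94.
So outliers lie outside [8.86, 142.74].
4.1: M = -3.75 → outlier.
5.1: M = -3.70 → outlier.

4.1, 5.1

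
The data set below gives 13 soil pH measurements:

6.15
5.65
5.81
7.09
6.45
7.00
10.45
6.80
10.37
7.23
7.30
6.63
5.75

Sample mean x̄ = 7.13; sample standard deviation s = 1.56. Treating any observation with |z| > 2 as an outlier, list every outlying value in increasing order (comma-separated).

10.37, 10.45

Cutoffs at x̄ ± 2s: 7.13 ± 2·1.56 = [4.01, 10.25].
10.37: z = 2.08, |z| > 2 → outlier.
10.45: z = 2.13, |z| > 2 → outlier.
Every other value lies within [4.01, 10.25].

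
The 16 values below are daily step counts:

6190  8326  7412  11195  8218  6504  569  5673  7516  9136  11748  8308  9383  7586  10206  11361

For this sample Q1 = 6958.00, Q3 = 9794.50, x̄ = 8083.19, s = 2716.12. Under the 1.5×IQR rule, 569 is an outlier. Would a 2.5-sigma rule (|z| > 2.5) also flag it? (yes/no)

z = (569 − 8083.19) / 2716.12 = -2.77.
|z| = 2.77 > 2.5.

yes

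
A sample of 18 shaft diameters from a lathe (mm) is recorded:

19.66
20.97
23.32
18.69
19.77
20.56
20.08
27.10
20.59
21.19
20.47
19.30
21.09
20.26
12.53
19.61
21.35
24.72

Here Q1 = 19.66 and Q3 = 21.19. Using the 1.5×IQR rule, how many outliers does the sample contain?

3

IQR = 1.53; fences at 19.66 − 2.295 = 17.365 and 21.19 + 2.295 = 23.485.
Outside the cutoffs: 12.53, 24.72, 27.10.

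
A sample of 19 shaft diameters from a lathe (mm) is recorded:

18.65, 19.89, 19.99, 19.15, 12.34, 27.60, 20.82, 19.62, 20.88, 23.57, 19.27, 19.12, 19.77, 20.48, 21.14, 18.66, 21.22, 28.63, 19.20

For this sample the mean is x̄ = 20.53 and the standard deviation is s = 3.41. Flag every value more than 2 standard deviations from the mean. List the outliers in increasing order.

12.34, 27.60, 28.63

Cutoffs at x̄ ± 2s: 20.53 ± 2·3.41 = [13.71, 27.35].
12.34: z = -2.40, |z| > 2 → outlier.
27.60: z = 2.07, |z| > 2 → outlier.
28.63: z = 2.38, |z| > 2 → outlier.
Every other value lies within [13.71, 27.35].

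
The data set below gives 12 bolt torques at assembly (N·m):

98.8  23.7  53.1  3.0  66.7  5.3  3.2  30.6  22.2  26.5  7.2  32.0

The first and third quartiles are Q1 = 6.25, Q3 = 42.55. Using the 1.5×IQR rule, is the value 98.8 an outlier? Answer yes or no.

IQR = Q3 − Q1 = 42.55 − 6.25 = 36.30.
Lower fence = Q1 − 1.5·IQR = 6.25 − 54.45 = -48.20.
Upper fence = Q3 + 1.5·IQR = 42.55 + 54.45 = 97.00.
98.8 lies above the upper fence.

yes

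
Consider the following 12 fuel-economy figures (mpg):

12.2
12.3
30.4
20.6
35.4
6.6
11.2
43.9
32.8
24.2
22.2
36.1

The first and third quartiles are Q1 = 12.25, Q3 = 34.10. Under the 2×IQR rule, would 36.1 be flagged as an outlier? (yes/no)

no

IQR = Q3 − Q1 = 34.10 − 12.25 = 21.85.
Lower fence = Q1 − 2·IQR = 12.25 − 43.70 = -31.45.
Upper fence = Q3 + 2·IQR = 34.10 + 43.70 = 77.80.
36.1 lies within [-31.45, 77.80].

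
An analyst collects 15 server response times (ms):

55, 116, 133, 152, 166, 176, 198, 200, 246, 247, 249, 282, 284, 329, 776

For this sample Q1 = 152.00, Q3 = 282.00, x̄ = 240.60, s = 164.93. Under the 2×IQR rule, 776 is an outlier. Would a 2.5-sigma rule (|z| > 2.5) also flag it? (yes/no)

z = (776 − 240.60) / 164.93 = 3.25.
|z| = 3.25 > 2.5.

yes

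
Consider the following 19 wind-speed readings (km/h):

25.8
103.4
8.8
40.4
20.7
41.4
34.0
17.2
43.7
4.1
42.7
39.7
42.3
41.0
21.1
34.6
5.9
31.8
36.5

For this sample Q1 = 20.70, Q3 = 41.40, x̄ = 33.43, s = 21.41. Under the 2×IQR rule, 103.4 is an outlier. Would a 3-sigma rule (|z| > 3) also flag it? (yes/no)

yes

z = (103.4 − 33.43) / 21.41 = 3.27.
|z| = 3.27 > 3.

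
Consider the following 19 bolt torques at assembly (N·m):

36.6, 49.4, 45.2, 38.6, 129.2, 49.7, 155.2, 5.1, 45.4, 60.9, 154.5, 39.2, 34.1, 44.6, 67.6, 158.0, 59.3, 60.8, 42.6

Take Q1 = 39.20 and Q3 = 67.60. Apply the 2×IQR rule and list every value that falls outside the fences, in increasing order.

129.2, 154.5, 155.2, 158.0

IQR = Q3 − Q1 = 67.60 − 39.20 = 28.40.
Lower fence = Q1 − 2·IQR = 39.20 − 56.80 = -17.60.
Upper fence = Q3 + 2·IQR = 67.60 + 56.80 = 124.40.
129.2 > 124.40 → outlier.
154.5 > 124.40 → outlier.
155.2 > 124.40 → outlier.
158.0 > 124.40 → outlier.
All remaining values lie within [-17.60, 124.40].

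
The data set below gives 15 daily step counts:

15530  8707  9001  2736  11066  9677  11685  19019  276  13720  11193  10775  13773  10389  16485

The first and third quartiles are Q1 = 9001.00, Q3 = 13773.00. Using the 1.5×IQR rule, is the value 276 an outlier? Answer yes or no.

yes

IQR = Q3 − Q1 = 13773.00 − 9001.00 = 4772.00.
Lower fence = Q1 − 1.5·IQR = 9001.00 − 7158.00 = 1843.00.
Upper fence = Q3 + 1.5·IQR = 13773.00 + 7158.00 = 20931.00.
276 lies below the lower fence.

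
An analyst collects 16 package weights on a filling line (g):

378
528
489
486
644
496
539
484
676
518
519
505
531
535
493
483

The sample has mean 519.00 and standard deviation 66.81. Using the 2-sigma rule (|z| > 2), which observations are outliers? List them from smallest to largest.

378, 676

Cutoffs at x̄ ± 2s: 519.00 ± 2·66.81 = [385.38, 652.62].
378: z = -2.11, |z| > 2 → outlier.
676: z = 2.35, |z| > 2 → outlier.
Every other value lies within [385.38, 652.62].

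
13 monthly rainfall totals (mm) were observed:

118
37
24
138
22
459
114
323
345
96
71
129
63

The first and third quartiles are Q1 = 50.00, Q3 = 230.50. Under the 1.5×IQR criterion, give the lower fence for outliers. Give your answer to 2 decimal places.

-220.75

IQR = Q3 − Q1 = 230.50 − 50.00 = 180.50.
Lower fence = Q1 − 1.5·IQR = 50.00 − 270.75 = -220.75.
Upper fence = Q3 + 1.5·IQR = 230.50 + 270.75 = 501.25.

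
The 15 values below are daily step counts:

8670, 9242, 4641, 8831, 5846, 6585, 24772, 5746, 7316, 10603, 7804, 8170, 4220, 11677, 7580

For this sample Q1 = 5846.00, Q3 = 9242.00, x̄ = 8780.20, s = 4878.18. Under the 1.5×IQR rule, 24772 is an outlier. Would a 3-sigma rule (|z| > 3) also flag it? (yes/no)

yes

z = (24772 − 8780.20) / 4878.18 = 3.28.
|z| = 3.28 > 3.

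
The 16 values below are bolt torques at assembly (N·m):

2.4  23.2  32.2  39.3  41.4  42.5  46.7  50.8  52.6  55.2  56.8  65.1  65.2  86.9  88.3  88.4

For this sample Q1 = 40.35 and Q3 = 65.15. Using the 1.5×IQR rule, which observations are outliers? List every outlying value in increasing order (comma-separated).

IQR = Q3 − Q1 = 65.15 − 40.35 = 24.80.
Lower fence = Q1 − 1.5·IQR = 40.35 − 37.20 = 3.15.
Upper fence = Q3 + 1.5·IQR = 65.15 + 37.20 = 102.35.
2.4 < 3.15 → outlier.
All remaining values lie within [3.15, 102.35].

2.4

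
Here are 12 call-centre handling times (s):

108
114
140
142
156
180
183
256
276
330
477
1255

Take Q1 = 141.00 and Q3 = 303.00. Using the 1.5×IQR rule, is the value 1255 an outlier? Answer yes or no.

yes

IQR = Q3 − Q1 = 303.00 − 141.00 = 162.00.
Lower fence = Q1 − 1.5·IQR = 141.00 − 243.00 = -102.00.
Upper fence = Q3 + 1.5·IQR = 303.00 + 243.00 = 546.00.
1255 lies above the upper fence.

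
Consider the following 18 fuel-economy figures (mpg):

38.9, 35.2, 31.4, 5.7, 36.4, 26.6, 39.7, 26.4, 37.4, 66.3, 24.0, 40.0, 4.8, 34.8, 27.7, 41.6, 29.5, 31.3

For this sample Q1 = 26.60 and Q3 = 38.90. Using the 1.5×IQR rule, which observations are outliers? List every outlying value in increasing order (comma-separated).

IQR = Q3 − Q1 = 38.90 − 26.60 = 12.30.
Lower fence = Q1 − 1.5·IQR = 26.60 − 18.45 = 8.15.
Upper fence = Q3 + 1.5·IQR = 38.90 + 18.45 = 57.35.
4.8 < 8.15 → outlier.
5.7 < 8.15 → outlier.
66.3 > 57.35 → outlier.
All remaining values lie within [8.15, 57.35].

4.8, 5.7, 66.3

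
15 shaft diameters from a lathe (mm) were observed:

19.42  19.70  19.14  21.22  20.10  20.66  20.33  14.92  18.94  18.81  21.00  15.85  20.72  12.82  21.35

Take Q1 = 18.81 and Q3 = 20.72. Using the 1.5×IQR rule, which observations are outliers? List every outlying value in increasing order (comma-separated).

IQR = Q3 − Q1 = 20.72 − 18.81 = 1.91.
Lower fence = Q1 − 1.5·IQR = 18.81 − 2.865 = 15.945.
Upper fence = Q3 + 1.5·IQR = 20.72 + 2.865 = 23.585.
12.82 < 15.945 → outlier.
14.92 < 15.945 → outlier.
15.85 < 15.945 → outlier.
All remaining values lie within [15.945, 23.585].

12.82, 14.92, 15.85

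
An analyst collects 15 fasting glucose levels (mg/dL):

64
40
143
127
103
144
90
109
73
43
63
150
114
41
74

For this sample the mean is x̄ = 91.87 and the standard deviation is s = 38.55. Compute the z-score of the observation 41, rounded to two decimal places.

-1.32

z = (41 − 91.87) / 38.55 = -1.32.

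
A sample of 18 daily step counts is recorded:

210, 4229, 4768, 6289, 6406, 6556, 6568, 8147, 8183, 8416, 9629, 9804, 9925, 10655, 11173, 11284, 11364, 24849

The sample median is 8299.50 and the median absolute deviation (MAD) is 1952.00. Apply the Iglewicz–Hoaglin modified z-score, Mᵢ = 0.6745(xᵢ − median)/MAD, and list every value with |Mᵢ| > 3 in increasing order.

24849

|Mᵢ| > 3 ⇔ |xᵢ − 8299.50| > 3·1952.00/0.6745 = 8681.99.
So outliers lie outside [-382.49, 16981.49].
24849: M = 5.72 → outlier.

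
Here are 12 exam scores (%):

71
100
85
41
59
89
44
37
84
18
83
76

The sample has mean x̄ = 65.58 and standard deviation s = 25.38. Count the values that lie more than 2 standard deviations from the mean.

Cutoffs: x̄ ± 2s = [14.82, 116.34].
Every value lies within the cutoffs.

0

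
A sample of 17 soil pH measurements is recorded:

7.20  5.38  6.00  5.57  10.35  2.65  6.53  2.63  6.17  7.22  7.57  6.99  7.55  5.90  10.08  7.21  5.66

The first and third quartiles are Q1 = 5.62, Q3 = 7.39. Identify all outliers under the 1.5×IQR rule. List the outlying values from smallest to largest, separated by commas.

IQR = Q3 − Q1 = 7.39 − 5.62 = 1.77.
Lower fence = Q1 − 1.5·IQR = 5.62 − 2.655 = 2.965.
Upper fence = Q3 + 1.5·IQR = 7.39 + 2.655 = 10.045.
2.63 < 2.965 → outlier.
2.65 < 2.965 → outlier.
10.08 > 10.045 → outlier.
10.35 > 10.045 → outlier.
All remaining values lie within [2.965, 10.045].

2.63, 2.65, 10.08, 10.35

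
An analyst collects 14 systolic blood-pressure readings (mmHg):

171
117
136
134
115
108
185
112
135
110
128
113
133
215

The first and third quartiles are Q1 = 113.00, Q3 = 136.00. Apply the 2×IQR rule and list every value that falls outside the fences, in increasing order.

IQR = Q3 − Q1 = 136.00 − 113.00 = 23.00.
Lower fence = Q1 − 2·IQR = 113.00 − 46.00 = 67.00.
Upper fence = Q3 + 2·IQR = 136.00 + 46.00 = 182.00.
185 > 182.00 → outlier.
215 > 182.00 → outlier.
All remaining values lie within [67.00, 182.00].

185, 215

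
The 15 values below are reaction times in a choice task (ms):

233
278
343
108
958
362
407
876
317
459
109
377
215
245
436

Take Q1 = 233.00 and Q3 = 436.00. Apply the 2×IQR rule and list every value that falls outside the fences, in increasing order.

876, 958

IQR = Q3 − Q1 = 436.00 − 233.00 = 203.00.
Lower fence = Q1 − 2·IQR = 233.00 − 406.00 = -173.00.
Upper fence = Q3 + 2·IQR = 436.00 + 406.00 = 842.00.
876 > 842.00 → outlier.
958 > 842.00 → outlier.
All remaining values lie within [-173.00, 842.00].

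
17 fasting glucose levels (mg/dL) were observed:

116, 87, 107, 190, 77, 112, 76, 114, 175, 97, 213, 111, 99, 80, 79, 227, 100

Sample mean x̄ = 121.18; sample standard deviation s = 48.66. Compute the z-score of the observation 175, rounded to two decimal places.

1.11

z = (175 − 121.18) / 48.66 = 1.11.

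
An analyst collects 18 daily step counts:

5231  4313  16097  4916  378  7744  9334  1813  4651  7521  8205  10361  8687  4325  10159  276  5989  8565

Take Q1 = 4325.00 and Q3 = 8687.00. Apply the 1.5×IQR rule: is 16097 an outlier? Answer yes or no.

yes

IQR = Q3 − Q1 = 8687.00 − 4325.00 = 4362.00.
Lower fence = Q1 − 1.5·IQR = 4325.00 − 6543.00 = -2218.00.
Upper fence = Q3 + 1.5·IQR = 8687.00 + 6543.00 = 15230.00.
16097 lies above the upper fence.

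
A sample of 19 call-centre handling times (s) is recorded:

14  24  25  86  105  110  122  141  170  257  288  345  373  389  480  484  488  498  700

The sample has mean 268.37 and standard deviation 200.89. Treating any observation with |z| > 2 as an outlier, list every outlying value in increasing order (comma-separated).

Cutoffs at x̄ ± 2s: 268.37 ± 2·200.89 = [-133.41, 670.15].
700: z = 2.15, |z| > 2 → outlier.
Every other value lies within [-133.41, 670.15].

700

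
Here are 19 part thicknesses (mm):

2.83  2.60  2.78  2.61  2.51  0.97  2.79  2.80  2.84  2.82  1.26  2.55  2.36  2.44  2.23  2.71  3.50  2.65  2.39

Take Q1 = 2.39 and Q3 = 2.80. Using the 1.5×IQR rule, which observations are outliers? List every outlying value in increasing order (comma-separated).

IQR = Q3 − Q1 = 2.80 − 2.39 = 0.41.
Lower fence = Q1 − 1.5·IQR = 2.39 − 0.615 = 1.775.
Upper fence = Q3 + 1.5·IQR = 2.80 + 0.615 = 3.415.
0.97 < 1.775 → outlier.
1.26 < 1.775 → outlier.
3.50 > 3.415 → outlier.
All remaining values lie within [1.775, 3.415].

0.97, 1.26, 3.50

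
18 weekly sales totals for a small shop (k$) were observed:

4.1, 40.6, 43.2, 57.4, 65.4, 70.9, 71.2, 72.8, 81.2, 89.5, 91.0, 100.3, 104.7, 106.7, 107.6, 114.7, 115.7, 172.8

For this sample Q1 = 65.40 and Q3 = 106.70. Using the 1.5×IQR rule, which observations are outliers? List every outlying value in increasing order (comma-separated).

172.8

IQR = Q3 − Q1 = 106.70 − 65.40 = 41.30.
Lower fence = Q1 − 1.5·IQR = 65.40 − 61.95 = 3.45.
Upper fence = Q3 + 1.5·IQR = 106.70 + 61.95 = 168.65.
172.8 > 168.65 → outlier.
All remaining values lie within [3.45, 168.65].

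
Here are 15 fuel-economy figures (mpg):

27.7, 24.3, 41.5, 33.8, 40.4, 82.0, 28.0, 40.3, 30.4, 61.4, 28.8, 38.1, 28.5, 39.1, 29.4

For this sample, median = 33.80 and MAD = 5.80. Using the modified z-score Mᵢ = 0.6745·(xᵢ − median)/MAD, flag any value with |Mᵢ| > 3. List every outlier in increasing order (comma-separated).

61.4, 82.0

|Mᵢ| > 3 ⇔ |xᵢ − 33.80| > 3·5.80/0.6745 = 25.80.
So outliers lie outside [8.00, 59.60].
61.4: M = 3.21 → outlier.
82.0: M = 5.61 → outlier.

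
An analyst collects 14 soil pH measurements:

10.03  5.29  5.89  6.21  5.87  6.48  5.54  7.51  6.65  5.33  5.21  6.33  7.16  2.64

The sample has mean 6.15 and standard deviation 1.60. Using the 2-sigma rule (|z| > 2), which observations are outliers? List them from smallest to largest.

Cutoffs at x̄ ± 2s: 6.15 ± 2·1.60 = [2.95, 9.35].
2.64: z = -2.19, |z| > 2 → outlier.
10.03: z = 2.42, |z| > 2 → outlier.
Every other value lies within [2.95, 9.35].

2.64, 10.03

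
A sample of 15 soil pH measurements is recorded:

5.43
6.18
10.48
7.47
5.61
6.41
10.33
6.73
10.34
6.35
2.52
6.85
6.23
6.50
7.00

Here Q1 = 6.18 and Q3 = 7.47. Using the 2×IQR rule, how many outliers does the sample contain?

4

IQR = 1.29; fences at 6.18 − 2.58 = 3.60 and 7.47 + 2.58 = 10.05.
Outside the cutoffs: 2.52, 10.33, 10.34, 10.48.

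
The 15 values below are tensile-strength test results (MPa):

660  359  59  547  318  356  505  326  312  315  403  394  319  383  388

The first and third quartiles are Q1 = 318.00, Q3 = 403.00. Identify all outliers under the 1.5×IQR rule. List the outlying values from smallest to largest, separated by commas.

59, 547, 660

IQR = Q3 − Q1 = 403.00 − 318.00 = 85.00.
Lower fence = Q1 − 1.5·IQR = 318.00 − 127.50 = 190.50.
Upper fence = Q3 + 1.5·IQR = 403.00 + 127.50 = 530.50.
59 < 190.50 → outlier.
547 > 530.50 → outlier.
660 > 530.50 → outlier.
All remaining values lie within [190.50, 530.50].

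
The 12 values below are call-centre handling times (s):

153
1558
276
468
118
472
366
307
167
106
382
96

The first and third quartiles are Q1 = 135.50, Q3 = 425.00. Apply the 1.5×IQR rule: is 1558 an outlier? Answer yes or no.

IQR = Q3 − Q1 = 425.00 − 135.50 = 289.50.
Lower fence = Q1 − 1.5·IQR = 135.50 − 434.25 = -298.75.
Upper fence = Q3 + 1.5·IQR = 425.00 + 434.25 = 859.25.
1558 lies above the upper fence.

yes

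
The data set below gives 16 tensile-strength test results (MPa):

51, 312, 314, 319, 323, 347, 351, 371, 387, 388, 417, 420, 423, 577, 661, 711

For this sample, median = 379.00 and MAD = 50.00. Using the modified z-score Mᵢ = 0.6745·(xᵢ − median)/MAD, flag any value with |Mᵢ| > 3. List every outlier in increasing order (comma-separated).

51, 661, 711

|Mᵢ| > 3 ⇔ |xᵢ − 379.00| > 3·50.00/0.6745 = 222.39.
So outliers lie outside [156.61, 601.39].
51: M = -4.42 → outlier.
661: M = 3.80 → outlier.
711: M = 4.48 → outlier.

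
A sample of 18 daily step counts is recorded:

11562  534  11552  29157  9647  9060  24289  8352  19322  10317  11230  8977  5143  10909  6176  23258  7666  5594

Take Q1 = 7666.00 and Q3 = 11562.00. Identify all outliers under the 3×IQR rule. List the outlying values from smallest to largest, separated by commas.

23258, 24289, 29157

IQR = Q3 − Q1 = 11562.00 − 7666.00 = 3896.00.
Lower fence = Q1 − 3·IQR = 7666.00 − 11688.00 = -4022.00.
Upper fence = Q3 + 3·IQR = 11562.00 + 11688.00 = 23250.00.
23258 > 23250.00 → outlier.
24289 > 23250.00 → outlier.
29157 > 23250.00 → outlier.
All remaining values lie within [-4022.00, 23250.00].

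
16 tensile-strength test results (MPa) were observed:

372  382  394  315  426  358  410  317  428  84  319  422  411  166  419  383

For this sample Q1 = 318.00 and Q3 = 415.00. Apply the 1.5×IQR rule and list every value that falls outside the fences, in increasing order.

IQR = Q3 − Q1 = 415.00 − 318.00 = 97.00.
Lower fence = Q1 − 1.5·IQR = 318.00 − 145.50 = 172.50.
Upper fence = Q3 + 1.5·IQR = 415.00 + 145.50 = 560.50.
84 < 172.50 → outlier.
166 < 172.50 → outlier.
All remaining values lie within [172.50, 560.50].

84, 166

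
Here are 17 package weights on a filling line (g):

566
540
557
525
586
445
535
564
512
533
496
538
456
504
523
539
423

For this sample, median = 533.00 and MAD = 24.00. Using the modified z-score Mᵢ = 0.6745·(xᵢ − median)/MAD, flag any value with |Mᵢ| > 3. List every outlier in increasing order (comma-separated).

423

|Mᵢ| > 3 ⇔ |xᵢ − 533.00| > 3·24.00/0.6745 = 106.75.
So outliers lie outside [426.25, 639.75].
423: M = -3.09 → outlier.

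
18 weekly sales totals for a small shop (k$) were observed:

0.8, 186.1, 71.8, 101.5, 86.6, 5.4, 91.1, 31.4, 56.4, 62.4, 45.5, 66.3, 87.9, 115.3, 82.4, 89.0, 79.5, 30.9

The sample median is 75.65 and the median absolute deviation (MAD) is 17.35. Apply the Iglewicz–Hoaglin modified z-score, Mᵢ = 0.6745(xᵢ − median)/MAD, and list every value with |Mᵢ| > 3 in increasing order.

186.1

|Mᵢ| > 3 ⇔ |xᵢ − 75.65| > 3·17.35/0.6745 = 77.17.
So outliers lie outside [-1.52, 152.82].
186.1: M = 4.29 → outlier.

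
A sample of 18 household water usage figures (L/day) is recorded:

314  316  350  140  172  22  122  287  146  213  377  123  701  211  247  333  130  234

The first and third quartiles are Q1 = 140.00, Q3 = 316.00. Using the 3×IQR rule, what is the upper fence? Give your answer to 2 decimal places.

IQR = Q3 − Q1 = 316.00 − 140.00 = 176.00.
Lower fence = Q1 − 3·IQR = 140.00 − 528.00 = -388.00.
Upper fence = Q3 + 3·IQR = 316.00 + 528.00 = 844.00.

844.00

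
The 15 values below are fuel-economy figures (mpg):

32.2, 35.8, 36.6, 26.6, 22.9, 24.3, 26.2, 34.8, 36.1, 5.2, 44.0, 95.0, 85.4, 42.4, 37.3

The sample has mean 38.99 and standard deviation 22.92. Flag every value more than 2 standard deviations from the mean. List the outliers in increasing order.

Cutoffs at x̄ ± 2s: 38.99 ± 2·22.92 = [-6.85, 84.83].
85.4: z = 2.02, |z| > 2 → outlier.
95.0: z = 2.44, |z| > 2 → outlier.
Every other value lies within [-6.85, 84.83].

85.4, 95.0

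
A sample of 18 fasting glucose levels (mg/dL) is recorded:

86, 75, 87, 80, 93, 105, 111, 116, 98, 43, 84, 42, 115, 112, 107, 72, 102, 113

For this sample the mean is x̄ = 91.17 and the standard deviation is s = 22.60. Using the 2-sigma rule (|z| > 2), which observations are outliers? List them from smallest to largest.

42, 43

Cutoffs at x̄ ± 2s: 91.17 ± 2·22.60 = [45.97, 136.37].
42: z = -2.18, |z| > 2 → outlier.
43: z = -2.13, |z| > 2 → outlier.
Every other value lies within [45.97, 136.37].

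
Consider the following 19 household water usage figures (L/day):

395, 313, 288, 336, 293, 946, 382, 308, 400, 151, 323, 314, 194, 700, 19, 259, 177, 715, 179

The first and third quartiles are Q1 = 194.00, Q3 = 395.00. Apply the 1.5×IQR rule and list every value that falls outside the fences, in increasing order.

700, 715, 946

IQR = Q3 − Q1 = 395.00 − 194.00 = 201.00.
Lower fence = Q1 − 1.5·IQR = 194.00 − 301.50 = -107.50.
Upper fence = Q3 + 1.5·IQR = 395.00 + 301.50 = 696.50.
700 > 696.50 → outlier.
715 > 696.50 → outlier.
946 > 696.50 → outlier.
All remaining values lie within [-107.50, 696.50].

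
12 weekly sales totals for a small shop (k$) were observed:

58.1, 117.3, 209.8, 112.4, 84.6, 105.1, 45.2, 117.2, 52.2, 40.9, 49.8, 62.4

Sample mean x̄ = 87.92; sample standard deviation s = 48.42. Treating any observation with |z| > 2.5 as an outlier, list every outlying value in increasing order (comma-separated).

209.8

Cutoffs at x̄ ± 2.5s: 87.92 ± 2.5·48.42 = [-33.13, 208.97].
209.8: z = 2.52, |z| > 2.5 → outlier.
Every other value lies within [-33.13, 208.97].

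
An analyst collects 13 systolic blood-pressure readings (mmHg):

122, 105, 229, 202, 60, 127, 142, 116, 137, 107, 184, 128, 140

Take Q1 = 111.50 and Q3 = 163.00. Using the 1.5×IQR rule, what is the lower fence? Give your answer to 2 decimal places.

34.25

IQR = Q3 − Q1 = 163.00 − 111.50 = 51.50.
Lower fence = Q1 − 1.5·IQR = 111.50 − 77.25 = 34.25.
Upper fence = Q3 + 1.5·IQR = 163.00 + 77.25 = 240.25.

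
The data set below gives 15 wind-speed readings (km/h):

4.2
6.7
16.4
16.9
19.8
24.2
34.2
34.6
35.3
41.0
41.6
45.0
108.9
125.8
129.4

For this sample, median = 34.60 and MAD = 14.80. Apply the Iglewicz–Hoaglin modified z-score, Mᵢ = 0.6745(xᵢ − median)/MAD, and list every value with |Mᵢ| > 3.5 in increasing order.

125.8, 129.4

|Mᵢ| > 3.5 ⇔ |xᵢ − 34.60| > 3.5·14.80/0.6745 = 76.80.
So outliers lie outside [-42.20, 111.40].
125.8: M = 4.16 → outlier.
129.4: M = 4.32 → outlier.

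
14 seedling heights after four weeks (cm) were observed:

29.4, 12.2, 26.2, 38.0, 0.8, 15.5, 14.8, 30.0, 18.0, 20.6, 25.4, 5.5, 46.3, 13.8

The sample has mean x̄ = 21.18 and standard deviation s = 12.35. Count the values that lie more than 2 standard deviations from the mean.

Cutoffs: x̄ ± 2s = [-3.52, 45.88].
Outside the cutoffs: 46.3.

1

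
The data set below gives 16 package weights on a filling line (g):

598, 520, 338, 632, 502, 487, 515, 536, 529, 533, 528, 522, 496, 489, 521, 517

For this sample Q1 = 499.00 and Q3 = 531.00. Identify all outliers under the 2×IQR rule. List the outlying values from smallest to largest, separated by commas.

338, 598, 632

IQR = Q3 − Q1 = 531.00 − 499.00 = 32.00.
Lower fence = Q1 − 2·IQR = 499.00 − 64.00 = 435.00.
Upper fence = Q3 + 2·IQR = 531.00 + 64.00 = 595.00.
338 < 435.00 → outlier.
598 > 595.00 → outlier.
632 > 595.00 → outlier.
All remaining values lie within [435.00, 595.00].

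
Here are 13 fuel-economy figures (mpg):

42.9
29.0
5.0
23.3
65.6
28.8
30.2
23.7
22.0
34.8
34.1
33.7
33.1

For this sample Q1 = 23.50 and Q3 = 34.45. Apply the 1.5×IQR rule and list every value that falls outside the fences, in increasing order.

5.0, 65.6

IQR = Q3 − Q1 = 34.45 − 23.50 = 10.95.
Lower fence = Q1 − 1.5·IQR = 23.50 − 16.425 = 7.075.
Upper fence = Q3 + 1.5·IQR = 34.45 + 16.425 = 50.875.
5.0 < 7.075 → outlier.
65.6 > 50.875 → outlier.
All remaining values lie within [7.075, 50.875].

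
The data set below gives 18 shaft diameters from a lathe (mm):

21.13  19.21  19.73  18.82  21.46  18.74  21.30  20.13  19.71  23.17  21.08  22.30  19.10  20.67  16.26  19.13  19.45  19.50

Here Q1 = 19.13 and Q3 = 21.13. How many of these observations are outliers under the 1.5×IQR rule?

IQR = 2.00; fences at 19.13 − 3.00 = 16.13 and 21.13 + 3.00 = 24.13.
Every value lies within the cutoffs.

0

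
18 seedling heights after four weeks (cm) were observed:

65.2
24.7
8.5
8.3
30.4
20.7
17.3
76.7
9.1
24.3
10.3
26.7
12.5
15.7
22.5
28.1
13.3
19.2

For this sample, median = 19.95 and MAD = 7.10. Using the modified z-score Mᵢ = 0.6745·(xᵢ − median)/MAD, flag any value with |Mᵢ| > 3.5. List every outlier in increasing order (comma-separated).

|Mᵢ| > 3.5 ⇔ |xᵢ − 19.95| > 3.5·7.10/0.6745 = 36.84.
So outliers lie outside [-16.89, 56.79].
65.2: M = 4.30 → outlier.
76.7: M = 5.39 → outlier.

65.2, 76.7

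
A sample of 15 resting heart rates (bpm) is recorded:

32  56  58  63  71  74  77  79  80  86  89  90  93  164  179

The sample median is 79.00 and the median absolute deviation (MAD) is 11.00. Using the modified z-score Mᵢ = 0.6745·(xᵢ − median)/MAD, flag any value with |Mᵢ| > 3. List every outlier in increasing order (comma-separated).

|Mᵢ| > 3 ⇔ |xᵢ − 79.00| > 3·11.00/0.6745 = 48.93.
So outliers lie outside [30.07, 127.93].
164: M = 5.21 → outlier.
179: M = 6.13 → outlier.

164, 179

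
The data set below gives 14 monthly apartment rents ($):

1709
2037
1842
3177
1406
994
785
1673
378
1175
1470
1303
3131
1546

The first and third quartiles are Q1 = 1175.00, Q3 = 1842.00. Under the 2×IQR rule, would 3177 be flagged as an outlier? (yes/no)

yes

IQR = Q3 − Q1 = 1842.00 − 1175.00 = 667.00.
Lower fence = Q1 − 2·IQR = 1175.00 − 1334.00 = -159.00.
Upper fence = Q3 + 2·IQR = 1842.00 + 1334.00 = 3176.00.
3177 lies above the upper fence.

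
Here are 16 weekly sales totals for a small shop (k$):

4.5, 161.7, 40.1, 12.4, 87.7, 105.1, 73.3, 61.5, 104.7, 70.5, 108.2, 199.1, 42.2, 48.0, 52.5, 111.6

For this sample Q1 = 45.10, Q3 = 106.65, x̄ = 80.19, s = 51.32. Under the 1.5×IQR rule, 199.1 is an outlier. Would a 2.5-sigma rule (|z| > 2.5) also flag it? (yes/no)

z = (199.1 − 80.19) / 51.32 = 2.32.
|z| = 2.32 ≤ 2.5.

no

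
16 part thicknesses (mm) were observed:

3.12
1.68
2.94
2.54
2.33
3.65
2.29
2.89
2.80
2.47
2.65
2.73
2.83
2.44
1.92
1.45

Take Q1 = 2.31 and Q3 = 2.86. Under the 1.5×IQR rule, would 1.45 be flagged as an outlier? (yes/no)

yes

IQR = Q3 − Q1 = 2.86 − 2.31 = 0.55.
Lower fence = Q1 − 1.5·IQR = 2.31 − 0.825 = 1.485.
Upper fence = Q3 + 1.5·IQR = 2.86 + 0.825 = 3.685.
1.45 lies below the lower fence.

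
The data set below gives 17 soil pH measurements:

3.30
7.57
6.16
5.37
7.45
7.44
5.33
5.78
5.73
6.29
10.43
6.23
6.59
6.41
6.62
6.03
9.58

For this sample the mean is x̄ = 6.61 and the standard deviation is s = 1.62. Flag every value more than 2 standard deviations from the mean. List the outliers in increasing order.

3.30, 10.43

Cutoffs at x̄ ± 2s: 6.61 ± 2·1.62 = [3.37, 9.85].
3.30: z = -2.04, |z| > 2 → outlier.
10.43: z = 2.36, |z| > 2 → outlier.
Every other value lies within [3.37, 9.85].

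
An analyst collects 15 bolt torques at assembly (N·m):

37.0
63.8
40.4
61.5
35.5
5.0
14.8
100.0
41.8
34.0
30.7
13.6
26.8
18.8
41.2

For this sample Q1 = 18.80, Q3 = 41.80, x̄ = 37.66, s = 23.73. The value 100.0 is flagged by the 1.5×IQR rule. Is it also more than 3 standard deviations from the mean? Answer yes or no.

no

z = (100.0 − 37.66) / 23.73 = 2.63.
|z| = 2.63 ≤ 3.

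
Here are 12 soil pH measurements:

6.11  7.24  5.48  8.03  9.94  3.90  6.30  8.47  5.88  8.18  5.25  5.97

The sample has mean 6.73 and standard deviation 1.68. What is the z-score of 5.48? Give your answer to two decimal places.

z = (5.48 − 6.73) / 1.68 = -0.74.

-0.74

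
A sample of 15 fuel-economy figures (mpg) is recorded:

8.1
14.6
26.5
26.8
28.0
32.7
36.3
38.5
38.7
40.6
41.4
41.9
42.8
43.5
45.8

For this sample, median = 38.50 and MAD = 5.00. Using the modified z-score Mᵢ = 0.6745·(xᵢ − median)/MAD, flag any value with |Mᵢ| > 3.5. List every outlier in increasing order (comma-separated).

|Mᵢ| > 3.5 ⇔ |xᵢ − 38.50| > 3.5·5.00/0.6745 = 25.95.
So outliers lie outside [12.55, 64.45].
8.1: M = -4.10 → outlier.

8.1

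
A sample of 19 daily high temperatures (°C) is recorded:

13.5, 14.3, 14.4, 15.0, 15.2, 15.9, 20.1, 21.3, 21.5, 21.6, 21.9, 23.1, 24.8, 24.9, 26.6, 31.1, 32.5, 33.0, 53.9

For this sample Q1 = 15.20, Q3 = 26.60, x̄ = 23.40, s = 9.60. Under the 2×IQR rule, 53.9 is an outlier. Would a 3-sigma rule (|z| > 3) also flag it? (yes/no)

yes

z = (53.9 − 23.40) / 9.60 = 3.18.
|z| = 3.18 > 3.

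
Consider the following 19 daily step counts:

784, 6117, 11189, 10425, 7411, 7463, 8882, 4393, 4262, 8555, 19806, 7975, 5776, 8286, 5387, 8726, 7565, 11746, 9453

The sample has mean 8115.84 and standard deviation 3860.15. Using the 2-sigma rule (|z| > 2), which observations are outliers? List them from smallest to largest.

19806

Cutoffs at x̄ ± 2s: 8115.84 ± 2·3860.15 = [395.54, 15836.14].
19806: z = 3.03, |z| > 2 → outlier.
Every other value lies within [395.54, 15836.14].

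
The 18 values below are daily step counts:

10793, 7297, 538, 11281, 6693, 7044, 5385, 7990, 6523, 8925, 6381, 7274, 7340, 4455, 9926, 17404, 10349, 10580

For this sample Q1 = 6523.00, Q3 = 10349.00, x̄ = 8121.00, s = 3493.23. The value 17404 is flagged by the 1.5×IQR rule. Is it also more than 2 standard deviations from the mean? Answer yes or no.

yes

z = (17404 − 8121.00) / 3493.23 = 2.66.
|z| = 2.66 > 2.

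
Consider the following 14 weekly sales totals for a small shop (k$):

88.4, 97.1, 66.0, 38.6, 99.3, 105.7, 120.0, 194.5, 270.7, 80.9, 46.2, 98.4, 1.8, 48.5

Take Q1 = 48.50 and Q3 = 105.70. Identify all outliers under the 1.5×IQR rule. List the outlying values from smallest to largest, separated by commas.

194.5, 270.7

IQR = Q3 − Q1 = 105.70 − 48.50 = 57.20.
Lower fence = Q1 − 1.5·IQR = 48.50 − 85.80 = -37.30.
Upper fence = Q3 + 1.5·IQR = 105.70 + 85.80 = 191.50.
194.5 > 191.50 → outlier.
270.7 > 191.50 → outlier.
All remaining values lie within [-37.30, 191.50].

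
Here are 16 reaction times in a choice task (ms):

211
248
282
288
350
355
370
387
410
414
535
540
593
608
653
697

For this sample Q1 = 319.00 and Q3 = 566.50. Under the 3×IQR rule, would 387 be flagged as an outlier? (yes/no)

IQR = Q3 − Q1 = 566.50 − 319.00 = 247.50.
Lower fence = Q1 − 3·IQR = 319.00 − 742.50 = -423.50.
Upper fence = Q3 + 3·IQR = 566.50 + 742.50 = 1309.00.
387 lies within [-423.50, 1309.00].

no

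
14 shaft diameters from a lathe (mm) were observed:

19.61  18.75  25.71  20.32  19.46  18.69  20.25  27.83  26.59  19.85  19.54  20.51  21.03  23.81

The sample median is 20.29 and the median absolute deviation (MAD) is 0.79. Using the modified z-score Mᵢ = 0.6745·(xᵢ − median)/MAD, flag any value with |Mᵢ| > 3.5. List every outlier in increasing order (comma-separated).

25.71, 26.59, 27.83

|Mᵢ| > 3.5 ⇔ |xᵢ − 20.29| > 3.5·0.79/0.6745 = 4.10.
So outliers lie outside [16.19, 24.39].
25.71: M = 4.63 → outlier.
26.59: M = 5.38 → outlier.
27.83: M = 6.44 → outlier.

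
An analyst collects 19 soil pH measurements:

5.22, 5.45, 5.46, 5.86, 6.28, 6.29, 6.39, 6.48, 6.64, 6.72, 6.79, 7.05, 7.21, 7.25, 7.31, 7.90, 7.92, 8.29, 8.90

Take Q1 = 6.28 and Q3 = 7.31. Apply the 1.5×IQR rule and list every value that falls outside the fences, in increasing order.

IQR = Q3 − Q1 = 7.31 − 6.28 = 1.03.
Lower fence = Q1 − 1.5·IQR = 6.28 − 1.545 = 4.735.
Upper fence = Q3 + 1.5·IQR = 7.31 + 1.545 = 8.855.
8.90 > 8.855 → outlier.
All remaining values lie within [4.735, 8.855].

8.90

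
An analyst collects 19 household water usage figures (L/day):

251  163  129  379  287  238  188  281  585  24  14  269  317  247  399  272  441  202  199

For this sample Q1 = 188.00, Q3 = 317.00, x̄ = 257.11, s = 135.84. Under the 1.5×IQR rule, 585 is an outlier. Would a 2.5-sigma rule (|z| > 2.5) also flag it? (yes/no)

no

z = (585 − 257.11) / 135.84 = 2.41.
|z| = 2.41 ≤ 2.5.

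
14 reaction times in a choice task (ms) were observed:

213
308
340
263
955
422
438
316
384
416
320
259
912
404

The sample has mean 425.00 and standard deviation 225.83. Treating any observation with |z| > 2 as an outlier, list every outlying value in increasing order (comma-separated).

912, 955

Cutoffs at x̄ ± 2s: 425.00 ± 2·225.83 = [-26.66, 876.66].
912: z = 2.16, |z| > 2 → outlier.
955: z = 2.35, |z| > 2 → outlier.
Every other value lies within [-26.66, 876.66].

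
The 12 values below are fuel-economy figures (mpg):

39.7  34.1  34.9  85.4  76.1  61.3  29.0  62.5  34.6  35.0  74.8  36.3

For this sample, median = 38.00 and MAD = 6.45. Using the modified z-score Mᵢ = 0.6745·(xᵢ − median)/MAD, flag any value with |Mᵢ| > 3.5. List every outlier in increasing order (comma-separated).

|Mᵢ| > 3.5 ⇔ |xᵢ − 38.00| > 3.5·6.45/0.6745 = 33.47.
So outliers lie outside [4.53, 71.47].
74.8: M = 3.85 → outlier.
76.1: M = 3.98 → outlier.
85.4: M = 4.96 → outlier.

74.8, 76.1, 85.4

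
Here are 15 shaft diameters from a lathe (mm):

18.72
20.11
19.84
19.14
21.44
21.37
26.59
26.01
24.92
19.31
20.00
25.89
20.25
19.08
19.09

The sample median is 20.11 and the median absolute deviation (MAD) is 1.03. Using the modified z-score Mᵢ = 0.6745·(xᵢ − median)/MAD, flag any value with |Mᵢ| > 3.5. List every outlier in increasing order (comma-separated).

25.89, 26.01, 26.59

|Mᵢ| > 3.5 ⇔ |xᵢ − 20.11| > 3.5·1.03/0.6745 = 5.34.
So outliers lie outside [14.77, 25.45].
25.89: M = 3.79 → outlier.
26.01: M = 3.86 → outlier.
26.59: M = 4.24 → outlier.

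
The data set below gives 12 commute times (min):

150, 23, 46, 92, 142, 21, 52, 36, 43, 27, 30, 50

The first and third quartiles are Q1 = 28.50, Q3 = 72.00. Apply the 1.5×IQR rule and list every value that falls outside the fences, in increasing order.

IQR = Q3 − Q1 = 72.00 − 28.50 = 43.50.
Lower fence = Q1 − 1.5·IQR = 28.50 − 65.25 = -36.75.
Upper fence = Q3 + 1.5·IQR = 72.00 + 65.25 = 137.25.
142 > 137.25 → outlier.
150 > 137.25 → outlier.
All remaining values lie within [-36.75, 137.25].

142, 150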